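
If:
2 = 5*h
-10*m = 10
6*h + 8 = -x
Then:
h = 2/5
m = -1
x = -52/5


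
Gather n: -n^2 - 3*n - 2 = -n^2 - 3*n - 2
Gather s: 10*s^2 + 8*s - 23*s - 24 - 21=10*s^2 - 15*s - 45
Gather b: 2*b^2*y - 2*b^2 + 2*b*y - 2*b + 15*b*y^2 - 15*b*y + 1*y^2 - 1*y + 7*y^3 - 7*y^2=b^2*(2*y - 2) + b*(15*y^2 - 13*y - 2) + 7*y^3 - 6*y^2 - y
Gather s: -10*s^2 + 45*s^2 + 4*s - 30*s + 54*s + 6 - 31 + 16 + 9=35*s^2 + 28*s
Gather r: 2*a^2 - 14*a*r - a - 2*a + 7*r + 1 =2*a^2 - 3*a + r*(7 - 14*a) + 1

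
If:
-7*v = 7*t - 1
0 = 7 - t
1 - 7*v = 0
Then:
No Solution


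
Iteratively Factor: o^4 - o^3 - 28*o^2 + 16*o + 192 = (o + 3)*(o^3 - 4*o^2 - 16*o + 64) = (o - 4)*(o + 3)*(o^2 - 16) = (o - 4)*(o + 3)*(o + 4)*(o - 4)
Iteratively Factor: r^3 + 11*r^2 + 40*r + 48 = (r + 3)*(r^2 + 8*r + 16) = (r + 3)*(r + 4)*(r + 4)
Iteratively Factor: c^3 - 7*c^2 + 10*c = (c - 2)*(c^2 - 5*c) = (c - 5)*(c - 2)*(c)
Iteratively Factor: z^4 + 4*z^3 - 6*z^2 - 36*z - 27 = (z + 1)*(z^3 + 3*z^2 - 9*z - 27) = (z + 1)*(z + 3)*(z^2 - 9) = (z - 3)*(z + 1)*(z + 3)*(z + 3)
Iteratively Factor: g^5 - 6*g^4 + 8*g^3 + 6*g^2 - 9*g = (g - 3)*(g^4 - 3*g^3 - g^2 + 3*g) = (g - 3)*(g + 1)*(g^3 - 4*g^2 + 3*g) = g*(g - 3)*(g + 1)*(g^2 - 4*g + 3) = g*(g - 3)^2*(g + 1)*(g - 1)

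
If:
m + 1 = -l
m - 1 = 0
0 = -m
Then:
No Solution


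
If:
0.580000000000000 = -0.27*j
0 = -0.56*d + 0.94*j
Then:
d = -3.61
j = -2.15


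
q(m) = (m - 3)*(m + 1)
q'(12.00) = 22.00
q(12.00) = 117.00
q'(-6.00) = -14.00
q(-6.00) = 45.00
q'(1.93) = 1.86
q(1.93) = -3.14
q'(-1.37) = -4.74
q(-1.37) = 1.62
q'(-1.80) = -5.60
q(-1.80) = 3.84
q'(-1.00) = -4.00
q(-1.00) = 0.00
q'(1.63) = 1.26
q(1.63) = -3.60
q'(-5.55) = -13.10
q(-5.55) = 38.90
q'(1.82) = 1.64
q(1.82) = -3.33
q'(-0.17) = -2.34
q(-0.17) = -2.63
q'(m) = 2*m - 2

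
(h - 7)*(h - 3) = h^2 - 10*h + 21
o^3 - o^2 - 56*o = o*(o - 8)*(o + 7)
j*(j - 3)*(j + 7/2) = j^3 + j^2/2 - 21*j/2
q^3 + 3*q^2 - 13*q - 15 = (q - 3)*(q + 1)*(q + 5)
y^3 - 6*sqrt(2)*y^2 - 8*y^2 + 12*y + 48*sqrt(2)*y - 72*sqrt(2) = (y - 6)*(y - 2)*(y - 6*sqrt(2))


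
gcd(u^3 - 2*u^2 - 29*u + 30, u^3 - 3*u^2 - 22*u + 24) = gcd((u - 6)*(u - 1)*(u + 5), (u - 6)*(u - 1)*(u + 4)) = u^2 - 7*u + 6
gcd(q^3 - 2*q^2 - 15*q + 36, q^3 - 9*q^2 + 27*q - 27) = q^2 - 6*q + 9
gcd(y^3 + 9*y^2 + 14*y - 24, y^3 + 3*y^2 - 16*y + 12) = y^2 + 5*y - 6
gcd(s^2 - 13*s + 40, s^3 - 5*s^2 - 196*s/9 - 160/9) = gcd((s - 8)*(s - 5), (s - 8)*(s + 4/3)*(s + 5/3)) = s - 8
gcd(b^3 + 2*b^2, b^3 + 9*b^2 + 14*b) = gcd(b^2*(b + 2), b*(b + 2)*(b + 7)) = b^2 + 2*b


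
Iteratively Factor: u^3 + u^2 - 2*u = (u + 2)*(u^2 - u) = u*(u + 2)*(u - 1)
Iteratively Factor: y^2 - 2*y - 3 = (y + 1)*(y - 3)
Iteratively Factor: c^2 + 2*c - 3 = (c - 1)*(c + 3)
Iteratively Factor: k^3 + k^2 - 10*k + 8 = (k - 2)*(k^2 + 3*k - 4) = (k - 2)*(k + 4)*(k - 1)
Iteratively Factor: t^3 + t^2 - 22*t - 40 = (t + 4)*(t^2 - 3*t - 10) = (t + 2)*(t + 4)*(t - 5)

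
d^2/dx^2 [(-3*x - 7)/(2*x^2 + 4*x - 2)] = (-4*(x + 1)^2*(3*x + 7) + (9*x + 13)*(x^2 + 2*x - 1))/(x^2 + 2*x - 1)^3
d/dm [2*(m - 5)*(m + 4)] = 4*m - 2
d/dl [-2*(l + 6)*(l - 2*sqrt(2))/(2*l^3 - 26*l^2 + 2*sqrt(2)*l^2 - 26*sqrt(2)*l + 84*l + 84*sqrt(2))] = ((l + 6)*(l - 2*sqrt(2))*(3*l^2 - 26*l + 2*sqrt(2)*l - 13*sqrt(2) + 42) + 2*(-l - 3 + sqrt(2))*(l^3 - 13*l^2 + sqrt(2)*l^2 - 13*sqrt(2)*l + 42*l + 42*sqrt(2)))/(l^3 - 13*l^2 + sqrt(2)*l^2 - 13*sqrt(2)*l + 42*l + 42*sqrt(2))^2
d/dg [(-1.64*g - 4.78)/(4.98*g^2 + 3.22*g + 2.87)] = (8.1672*g^2 + 47.6088*g + 10.6848)/(24.8004*g^4 + 32.0712*g^3 + 38.9536*g^2 + 18.4828*g + 8.2369)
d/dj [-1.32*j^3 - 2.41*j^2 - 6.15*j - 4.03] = -3.96*j^2 - 4.82*j - 6.15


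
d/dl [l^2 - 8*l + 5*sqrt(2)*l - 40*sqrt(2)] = 2*l - 8 + 5*sqrt(2)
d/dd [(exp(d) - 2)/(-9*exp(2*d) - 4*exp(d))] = (9*exp(2*d) - 36*exp(d) - 8)*exp(-d)/(81*exp(2*d) + 72*exp(d) + 16)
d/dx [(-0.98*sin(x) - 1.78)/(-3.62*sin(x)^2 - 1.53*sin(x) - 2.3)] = (-12.8872*sin(x) + 1.7738*cos(2*x) - 2.2432)*cos(x)/(3.62*sin(x)^2 + 1.53*sin(x) + 2.3)^2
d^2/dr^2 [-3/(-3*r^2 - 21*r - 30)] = 2*(-r^2 - 7*r + (2*r + 7)^2 - 10)/(r^2 + 7*r + 10)^3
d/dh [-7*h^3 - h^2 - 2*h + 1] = -21*h^2 - 2*h - 2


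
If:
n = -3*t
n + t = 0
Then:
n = 0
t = 0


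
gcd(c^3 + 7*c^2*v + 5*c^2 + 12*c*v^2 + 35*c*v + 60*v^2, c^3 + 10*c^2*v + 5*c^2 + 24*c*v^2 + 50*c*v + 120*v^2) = c^2 + 4*c*v + 5*c + 20*v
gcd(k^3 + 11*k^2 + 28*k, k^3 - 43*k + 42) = k + 7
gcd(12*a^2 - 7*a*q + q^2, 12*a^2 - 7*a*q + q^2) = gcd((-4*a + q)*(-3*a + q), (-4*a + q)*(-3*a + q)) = 12*a^2 - 7*a*q + q^2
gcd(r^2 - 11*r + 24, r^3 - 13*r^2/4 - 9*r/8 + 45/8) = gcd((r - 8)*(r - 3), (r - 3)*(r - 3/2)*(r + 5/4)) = r - 3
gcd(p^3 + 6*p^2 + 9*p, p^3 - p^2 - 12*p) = p^2 + 3*p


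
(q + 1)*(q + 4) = q^2 + 5*q + 4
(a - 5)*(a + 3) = a^2 - 2*a - 15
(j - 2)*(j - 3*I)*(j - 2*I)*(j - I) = j^4 - 2*j^3 - 6*I*j^3 - 11*j^2 + 12*I*j^2 + 22*j + 6*I*j - 12*I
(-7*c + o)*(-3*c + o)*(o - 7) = 21*c^2*o - 147*c^2 - 10*c*o^2 + 70*c*o + o^3 - 7*o^2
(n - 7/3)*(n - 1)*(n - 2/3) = n^3 - 4*n^2 + 41*n/9 - 14/9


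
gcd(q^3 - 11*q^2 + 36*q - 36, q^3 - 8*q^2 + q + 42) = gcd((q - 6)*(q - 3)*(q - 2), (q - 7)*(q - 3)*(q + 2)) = q - 3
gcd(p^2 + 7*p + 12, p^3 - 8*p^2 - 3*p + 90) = p + 3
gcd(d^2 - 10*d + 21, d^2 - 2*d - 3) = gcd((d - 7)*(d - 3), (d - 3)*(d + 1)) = d - 3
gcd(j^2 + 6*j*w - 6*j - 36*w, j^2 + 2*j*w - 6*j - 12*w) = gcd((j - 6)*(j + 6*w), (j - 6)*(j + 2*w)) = j - 6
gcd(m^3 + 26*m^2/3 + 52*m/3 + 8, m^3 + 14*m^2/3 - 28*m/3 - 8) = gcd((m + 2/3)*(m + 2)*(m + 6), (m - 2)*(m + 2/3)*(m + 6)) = m^2 + 20*m/3 + 4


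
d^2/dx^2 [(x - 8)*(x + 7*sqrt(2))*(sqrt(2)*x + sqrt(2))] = 6*sqrt(2)*x - 14*sqrt(2) + 28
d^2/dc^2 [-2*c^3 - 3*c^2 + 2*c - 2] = -12*c - 6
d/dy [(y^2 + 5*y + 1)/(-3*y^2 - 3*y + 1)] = 4*(3*y^2 + 2*y + 2)/(9*y^4 + 18*y^3 + 3*y^2 - 6*y + 1)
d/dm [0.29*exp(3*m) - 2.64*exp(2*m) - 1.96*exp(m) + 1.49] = (0.87*exp(2*m) - 5.28*exp(m) - 1.96)*exp(m)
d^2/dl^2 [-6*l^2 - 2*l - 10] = -12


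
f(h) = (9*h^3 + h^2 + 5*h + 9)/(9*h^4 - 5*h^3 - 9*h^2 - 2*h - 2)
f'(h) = (27*h^2 + 2*h + 5)/(9*h^4 - 5*h^3 - 9*h^2 - 2*h - 2) + (-36*h^3 + 15*h^2 + 18*h + 2)*(9*h^3 + h^2 + 5*h + 9)/(9*h^4 - 5*h^3 - 9*h^2 - 2*h - 2)^2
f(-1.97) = -0.47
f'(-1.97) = -0.24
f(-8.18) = -0.12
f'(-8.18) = -0.01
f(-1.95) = -0.47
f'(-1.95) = -0.25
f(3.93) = 0.35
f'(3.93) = -0.13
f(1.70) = 3.37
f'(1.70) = -13.19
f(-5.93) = -0.16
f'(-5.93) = -0.03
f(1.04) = -2.85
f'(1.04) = -5.21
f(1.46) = 37.81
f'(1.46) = -1540.43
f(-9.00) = -0.11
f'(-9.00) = -0.01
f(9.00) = 0.12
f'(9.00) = -0.02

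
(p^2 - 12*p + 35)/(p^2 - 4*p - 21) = (p - 5)/(p + 3)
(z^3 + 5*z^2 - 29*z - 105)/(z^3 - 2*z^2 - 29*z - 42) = (z^2 + 2*z - 35)/(z^2 - 5*z - 14)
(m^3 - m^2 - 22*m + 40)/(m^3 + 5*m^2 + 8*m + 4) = (m^3 - m^2 - 22*m + 40)/(m^3 + 5*m^2 + 8*m + 4)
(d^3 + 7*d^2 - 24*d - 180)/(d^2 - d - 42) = (d^2 + d - 30)/(d - 7)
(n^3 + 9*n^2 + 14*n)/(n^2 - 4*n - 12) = n*(n + 7)/(n - 6)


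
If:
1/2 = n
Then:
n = 1/2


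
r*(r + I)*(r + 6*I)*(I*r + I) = I*r^4 - 7*r^3 + I*r^3 - 7*r^2 - 6*I*r^2 - 6*I*r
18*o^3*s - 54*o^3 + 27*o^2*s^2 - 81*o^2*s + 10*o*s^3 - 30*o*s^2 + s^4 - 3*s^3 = (o + s)*(3*o + s)*(6*o + s)*(s - 3)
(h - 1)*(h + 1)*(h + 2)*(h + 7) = h^4 + 9*h^3 + 13*h^2 - 9*h - 14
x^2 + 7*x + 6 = (x + 1)*(x + 6)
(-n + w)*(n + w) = -n^2 + w^2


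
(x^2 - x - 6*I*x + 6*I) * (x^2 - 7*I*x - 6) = x^4 - x^3 - 13*I*x^3 - 48*x^2 + 13*I*x^2 + 48*x + 36*I*x - 36*I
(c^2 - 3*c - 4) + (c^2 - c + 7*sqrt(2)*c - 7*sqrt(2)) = 2*c^2 - 4*c + 7*sqrt(2)*c - 7*sqrt(2) - 4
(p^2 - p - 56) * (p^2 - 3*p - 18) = p^4 - 4*p^3 - 71*p^2 + 186*p + 1008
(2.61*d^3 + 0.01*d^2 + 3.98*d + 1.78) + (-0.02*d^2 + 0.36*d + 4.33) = 2.61*d^3 - 0.01*d^2 + 4.34*d + 6.11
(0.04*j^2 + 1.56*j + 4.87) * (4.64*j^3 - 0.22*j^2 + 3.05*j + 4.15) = 0.1856*j^5 + 7.2296*j^4 + 22.3756*j^3 + 3.8526*j^2 + 21.3275*j + 20.2105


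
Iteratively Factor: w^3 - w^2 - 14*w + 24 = (w - 3)*(w^2 + 2*w - 8) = (w - 3)*(w + 4)*(w - 2)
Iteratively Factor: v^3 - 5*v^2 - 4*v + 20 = (v + 2)*(v^2 - 7*v + 10) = (v - 2)*(v + 2)*(v - 5)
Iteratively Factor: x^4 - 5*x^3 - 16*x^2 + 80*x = (x + 4)*(x^3 - 9*x^2 + 20*x) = (x - 4)*(x + 4)*(x^2 - 5*x) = (x - 5)*(x - 4)*(x + 4)*(x)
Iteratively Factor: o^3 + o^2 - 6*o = (o + 3)*(o^2 - 2*o) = o*(o + 3)*(o - 2)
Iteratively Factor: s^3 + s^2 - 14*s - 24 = (s + 2)*(s^2 - s - 12) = (s + 2)*(s + 3)*(s - 4)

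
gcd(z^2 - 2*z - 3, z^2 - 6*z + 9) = z - 3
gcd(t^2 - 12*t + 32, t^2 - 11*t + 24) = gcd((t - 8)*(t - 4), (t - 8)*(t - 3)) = t - 8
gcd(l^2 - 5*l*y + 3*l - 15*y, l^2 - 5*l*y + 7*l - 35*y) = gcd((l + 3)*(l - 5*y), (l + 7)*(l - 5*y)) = -l + 5*y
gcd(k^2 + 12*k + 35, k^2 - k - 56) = k + 7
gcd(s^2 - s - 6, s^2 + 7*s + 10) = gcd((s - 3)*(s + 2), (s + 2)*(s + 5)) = s + 2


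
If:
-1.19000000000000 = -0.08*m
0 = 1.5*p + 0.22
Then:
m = 14.88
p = -0.15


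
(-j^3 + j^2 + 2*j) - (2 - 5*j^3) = 4*j^3 + j^2 + 2*j - 2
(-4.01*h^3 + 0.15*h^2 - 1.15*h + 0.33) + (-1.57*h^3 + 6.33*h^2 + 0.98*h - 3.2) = -5.58*h^3 + 6.48*h^2 - 0.17*h - 2.87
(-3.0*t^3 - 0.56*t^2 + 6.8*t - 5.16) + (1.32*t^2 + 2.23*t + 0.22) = -3.0*t^3 + 0.76*t^2 + 9.03*t - 4.94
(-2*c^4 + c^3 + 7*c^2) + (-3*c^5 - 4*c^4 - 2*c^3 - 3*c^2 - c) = -3*c^5 - 6*c^4 - c^3 + 4*c^2 - c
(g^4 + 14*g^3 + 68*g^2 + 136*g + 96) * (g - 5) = g^5 + 9*g^4 - 2*g^3 - 204*g^2 - 584*g - 480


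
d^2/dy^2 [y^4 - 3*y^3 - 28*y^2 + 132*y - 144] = 12*y^2 - 18*y - 56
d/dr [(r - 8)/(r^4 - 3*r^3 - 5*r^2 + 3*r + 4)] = (-3*r^3 + 41*r^2 - 108*r + 28)/(r^7 - 7*r^6 + 6*r^5 + 30*r^4 - 15*r^3 - 39*r^2 + 8*r + 16)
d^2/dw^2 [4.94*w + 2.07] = 0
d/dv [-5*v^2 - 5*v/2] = -10*v - 5/2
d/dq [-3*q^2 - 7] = -6*q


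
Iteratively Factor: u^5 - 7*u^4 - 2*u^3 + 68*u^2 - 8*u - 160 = (u - 5)*(u^4 - 2*u^3 - 12*u^2 + 8*u + 32) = (u - 5)*(u - 4)*(u^3 + 2*u^2 - 4*u - 8) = (u - 5)*(u - 4)*(u - 2)*(u^2 + 4*u + 4) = (u - 5)*(u - 4)*(u - 2)*(u + 2)*(u + 2)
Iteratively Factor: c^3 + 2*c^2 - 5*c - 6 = (c - 2)*(c^2 + 4*c + 3) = (c - 2)*(c + 3)*(c + 1)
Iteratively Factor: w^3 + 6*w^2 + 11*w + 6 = (w + 2)*(w^2 + 4*w + 3) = (w + 1)*(w + 2)*(w + 3)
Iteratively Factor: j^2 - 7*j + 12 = (j - 4)*(j - 3)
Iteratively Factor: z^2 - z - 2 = (z - 2)*(z + 1)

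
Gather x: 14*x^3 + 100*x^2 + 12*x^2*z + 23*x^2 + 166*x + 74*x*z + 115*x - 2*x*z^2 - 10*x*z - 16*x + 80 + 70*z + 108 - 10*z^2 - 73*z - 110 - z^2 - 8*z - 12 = 14*x^3 + x^2*(12*z + 123) + x*(-2*z^2 + 64*z + 265) - 11*z^2 - 11*z + 66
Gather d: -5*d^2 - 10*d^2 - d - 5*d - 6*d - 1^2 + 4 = -15*d^2 - 12*d + 3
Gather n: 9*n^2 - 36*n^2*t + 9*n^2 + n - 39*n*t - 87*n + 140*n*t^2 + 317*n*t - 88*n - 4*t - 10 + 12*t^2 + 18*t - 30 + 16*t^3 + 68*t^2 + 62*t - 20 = n^2*(18 - 36*t) + n*(140*t^2 + 278*t - 174) + 16*t^3 + 80*t^2 + 76*t - 60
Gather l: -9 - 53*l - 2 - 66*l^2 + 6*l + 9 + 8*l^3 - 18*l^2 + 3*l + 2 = 8*l^3 - 84*l^2 - 44*l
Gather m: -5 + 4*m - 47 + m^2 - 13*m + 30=m^2 - 9*m - 22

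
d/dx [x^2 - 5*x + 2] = 2*x - 5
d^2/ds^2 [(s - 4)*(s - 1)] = 2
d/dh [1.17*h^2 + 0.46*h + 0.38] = 2.34*h + 0.46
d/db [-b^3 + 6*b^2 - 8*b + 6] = -3*b^2 + 12*b - 8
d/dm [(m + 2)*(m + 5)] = 2*m + 7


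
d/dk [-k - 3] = -1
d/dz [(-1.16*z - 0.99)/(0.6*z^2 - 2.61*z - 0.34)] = (0.696*z^2 + 1.188*z - 2.1895)/(0.36*z^4 - 3.132*z^3 + 6.4041*z^2 + 1.7748*z + 0.1156)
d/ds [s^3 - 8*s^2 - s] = 3*s^2 - 16*s - 1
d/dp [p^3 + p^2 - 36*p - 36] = 3*p^2 + 2*p - 36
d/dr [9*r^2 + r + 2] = 18*r + 1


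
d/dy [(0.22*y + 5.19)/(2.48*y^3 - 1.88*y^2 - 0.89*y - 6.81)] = (-1.0912*y^3 - 38.2*y^2 + 19.5144*y + 3.1209)/(6.1504*y^6 - 9.3248*y^5 - 0.88*y^4 - 30.4312*y^3 + 26.3977*y^2 + 12.1218*y + 46.3761)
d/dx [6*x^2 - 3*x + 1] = 12*x - 3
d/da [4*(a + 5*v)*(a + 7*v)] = 8*a + 48*v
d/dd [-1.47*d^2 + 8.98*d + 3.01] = 8.98 - 2.94*d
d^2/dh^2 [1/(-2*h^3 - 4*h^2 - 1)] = 4*(-2*h^2*(3*h + 4)^2 + (3*h + 2)*(2*h^3 + 4*h^2 + 1))/(2*h^3 + 4*h^2 + 1)^3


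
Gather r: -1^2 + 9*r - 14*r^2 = -14*r^2 + 9*r - 1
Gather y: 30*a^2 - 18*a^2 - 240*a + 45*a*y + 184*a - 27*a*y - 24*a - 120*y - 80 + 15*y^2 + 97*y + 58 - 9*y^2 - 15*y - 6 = 12*a^2 - 80*a + 6*y^2 + y*(18*a - 38) - 28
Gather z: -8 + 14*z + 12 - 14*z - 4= 0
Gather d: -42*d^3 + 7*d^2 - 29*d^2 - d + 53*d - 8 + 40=-42*d^3 - 22*d^2 + 52*d + 32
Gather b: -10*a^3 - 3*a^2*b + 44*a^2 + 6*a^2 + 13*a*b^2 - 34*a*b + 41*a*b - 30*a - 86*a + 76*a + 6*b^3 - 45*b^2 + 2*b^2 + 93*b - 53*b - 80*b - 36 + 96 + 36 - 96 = -10*a^3 + 50*a^2 - 40*a + 6*b^3 + b^2*(13*a - 43) + b*(-3*a^2 + 7*a - 40)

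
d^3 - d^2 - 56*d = d*(d - 8)*(d + 7)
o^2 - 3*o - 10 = (o - 5)*(o + 2)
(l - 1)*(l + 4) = l^2 + 3*l - 4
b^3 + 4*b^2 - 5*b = b*(b - 1)*(b + 5)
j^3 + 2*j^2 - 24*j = j*(j - 4)*(j + 6)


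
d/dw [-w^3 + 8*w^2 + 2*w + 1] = -3*w^2 + 16*w + 2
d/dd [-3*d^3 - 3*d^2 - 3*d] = -9*d^2 - 6*d - 3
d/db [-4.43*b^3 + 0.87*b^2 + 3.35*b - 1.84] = -13.29*b^2 + 1.74*b + 3.35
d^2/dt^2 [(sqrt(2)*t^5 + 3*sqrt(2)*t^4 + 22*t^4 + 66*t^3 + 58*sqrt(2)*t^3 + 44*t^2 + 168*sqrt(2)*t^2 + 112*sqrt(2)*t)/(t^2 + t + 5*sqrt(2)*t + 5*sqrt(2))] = 2*(3*sqrt(2)*t^4 + 2*sqrt(2)*t^3 + 102*t^3 + 60*t^2 + 630*sqrt(2)*t^2 + 300*sqrt(2)*t + 3300*t + 1080 + 2800*sqrt(2))/(t^3 + 15*sqrt(2)*t^2 + 150*t + 250*sqrt(2))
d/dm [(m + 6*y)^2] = 2*m + 12*y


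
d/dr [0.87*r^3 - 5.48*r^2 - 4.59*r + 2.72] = 2.61*r^2 - 10.96*r - 4.59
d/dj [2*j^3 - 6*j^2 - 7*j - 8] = 6*j^2 - 12*j - 7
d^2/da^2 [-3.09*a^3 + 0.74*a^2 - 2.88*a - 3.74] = 1.48 - 18.54*a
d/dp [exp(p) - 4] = exp(p)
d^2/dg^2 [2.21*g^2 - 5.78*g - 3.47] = 4.42000000000000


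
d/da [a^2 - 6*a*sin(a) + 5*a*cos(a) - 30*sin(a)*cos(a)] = -5*a*sin(a) - 6*a*cos(a) + 2*a - 6*sin(a) + 5*cos(a) - 30*cos(2*a)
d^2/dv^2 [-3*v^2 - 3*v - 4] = -6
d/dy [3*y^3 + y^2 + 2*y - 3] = 9*y^2 + 2*y + 2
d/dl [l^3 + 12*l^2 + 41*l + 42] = 3*l^2 + 24*l + 41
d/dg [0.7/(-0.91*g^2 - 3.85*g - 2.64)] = (1.274*g + 2.695)/(0.91*g^2 + 3.85*g + 2.64)^2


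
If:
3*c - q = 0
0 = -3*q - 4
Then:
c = -4/9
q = -4/3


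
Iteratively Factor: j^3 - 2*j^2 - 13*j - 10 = (j + 2)*(j^2 - 4*j - 5) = (j + 1)*(j + 2)*(j - 5)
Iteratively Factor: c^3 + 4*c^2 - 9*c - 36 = (c - 3)*(c^2 + 7*c + 12) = (c - 3)*(c + 3)*(c + 4)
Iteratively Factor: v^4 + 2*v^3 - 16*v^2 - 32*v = (v + 4)*(v^3 - 2*v^2 - 8*v) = (v - 4)*(v + 4)*(v^2 + 2*v) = v*(v - 4)*(v + 4)*(v + 2)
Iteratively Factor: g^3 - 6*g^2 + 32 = (g - 4)*(g^2 - 2*g - 8) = (g - 4)^2*(g + 2)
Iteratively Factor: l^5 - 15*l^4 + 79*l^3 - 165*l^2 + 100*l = (l - 5)*(l^4 - 10*l^3 + 29*l^2 - 20*l) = l*(l - 5)*(l^3 - 10*l^2 + 29*l - 20) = l*(l - 5)*(l - 4)*(l^2 - 6*l + 5) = l*(l - 5)^2*(l - 4)*(l - 1)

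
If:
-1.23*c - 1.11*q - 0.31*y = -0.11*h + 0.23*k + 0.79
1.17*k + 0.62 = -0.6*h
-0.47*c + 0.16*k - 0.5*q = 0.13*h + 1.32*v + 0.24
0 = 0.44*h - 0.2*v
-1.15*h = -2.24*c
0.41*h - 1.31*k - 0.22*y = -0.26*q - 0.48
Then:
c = 0.09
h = 0.17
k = -0.62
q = -1.80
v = 0.38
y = 4.05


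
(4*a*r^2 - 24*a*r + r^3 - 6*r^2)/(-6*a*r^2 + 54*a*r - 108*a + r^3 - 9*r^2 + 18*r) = r*(4*a + r)/(-6*a*r + 18*a + r^2 - 3*r)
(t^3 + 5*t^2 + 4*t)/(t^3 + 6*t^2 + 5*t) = (t + 4)/(t + 5)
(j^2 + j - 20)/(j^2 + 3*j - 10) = (j - 4)/(j - 2)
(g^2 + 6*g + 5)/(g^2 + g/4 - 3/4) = 4*(g + 5)/(4*g - 3)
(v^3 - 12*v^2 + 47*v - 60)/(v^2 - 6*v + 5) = (v^2 - 7*v + 12)/(v - 1)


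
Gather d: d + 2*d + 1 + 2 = 3*d + 3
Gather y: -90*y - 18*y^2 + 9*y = -18*y^2 - 81*y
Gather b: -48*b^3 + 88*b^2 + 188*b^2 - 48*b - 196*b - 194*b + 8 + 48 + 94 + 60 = -48*b^3 + 276*b^2 - 438*b + 210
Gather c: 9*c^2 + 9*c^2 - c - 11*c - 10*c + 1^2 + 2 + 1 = 18*c^2 - 22*c + 4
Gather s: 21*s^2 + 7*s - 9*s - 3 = 21*s^2 - 2*s - 3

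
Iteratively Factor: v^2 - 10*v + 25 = (v - 5)*(v - 5)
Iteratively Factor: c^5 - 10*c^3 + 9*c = (c)*(c^4 - 10*c^2 + 9) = c*(c + 3)*(c^3 - 3*c^2 - c + 3) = c*(c - 1)*(c + 3)*(c^2 - 2*c - 3) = c*(c - 1)*(c + 1)*(c + 3)*(c - 3)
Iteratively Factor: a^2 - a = (a)*(a - 1)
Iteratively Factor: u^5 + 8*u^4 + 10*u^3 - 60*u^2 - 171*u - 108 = (u + 3)*(u^4 + 5*u^3 - 5*u^2 - 45*u - 36) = (u - 3)*(u + 3)*(u^3 + 8*u^2 + 19*u + 12) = (u - 3)*(u + 3)^2*(u^2 + 5*u + 4) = (u - 3)*(u + 1)*(u + 3)^2*(u + 4)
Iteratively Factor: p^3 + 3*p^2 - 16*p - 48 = (p + 4)*(p^2 - p - 12) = (p - 4)*(p + 4)*(p + 3)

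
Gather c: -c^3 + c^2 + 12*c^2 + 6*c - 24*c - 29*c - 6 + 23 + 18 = -c^3 + 13*c^2 - 47*c + 35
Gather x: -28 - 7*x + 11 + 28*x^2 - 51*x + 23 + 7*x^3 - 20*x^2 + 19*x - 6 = 7*x^3 + 8*x^2 - 39*x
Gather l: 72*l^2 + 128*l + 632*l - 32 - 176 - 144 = 72*l^2 + 760*l - 352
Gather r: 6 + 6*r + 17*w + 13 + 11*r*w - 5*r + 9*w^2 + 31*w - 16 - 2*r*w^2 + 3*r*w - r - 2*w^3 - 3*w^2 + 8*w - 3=r*(-2*w^2 + 14*w) - 2*w^3 + 6*w^2 + 56*w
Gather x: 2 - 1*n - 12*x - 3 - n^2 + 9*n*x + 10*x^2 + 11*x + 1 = -n^2 - n + 10*x^2 + x*(9*n - 1)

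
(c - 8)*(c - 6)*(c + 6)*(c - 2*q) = c^4 - 2*c^3*q - 8*c^3 + 16*c^2*q - 36*c^2 + 72*c*q + 288*c - 576*q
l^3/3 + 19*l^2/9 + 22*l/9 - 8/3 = (l/3 + 1)*(l - 2/3)*(l + 4)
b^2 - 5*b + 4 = (b - 4)*(b - 1)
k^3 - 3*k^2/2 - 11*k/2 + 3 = (k - 3)*(k - 1/2)*(k + 2)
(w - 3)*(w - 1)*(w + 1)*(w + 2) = w^4 - w^3 - 7*w^2 + w + 6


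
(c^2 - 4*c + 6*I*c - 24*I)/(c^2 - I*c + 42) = (c - 4)/(c - 7*I)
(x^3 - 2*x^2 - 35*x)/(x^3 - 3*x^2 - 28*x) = (x + 5)/(x + 4)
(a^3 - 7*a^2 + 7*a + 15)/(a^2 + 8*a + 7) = (a^2 - 8*a + 15)/(a + 7)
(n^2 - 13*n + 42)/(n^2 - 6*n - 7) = (n - 6)/(n + 1)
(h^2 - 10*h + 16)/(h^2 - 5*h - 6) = (-h^2 + 10*h - 16)/(-h^2 + 5*h + 6)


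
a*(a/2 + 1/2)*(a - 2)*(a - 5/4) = a^4/2 - 9*a^3/8 - 3*a^2/8 + 5*a/4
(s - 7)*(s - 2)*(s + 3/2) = s^3 - 15*s^2/2 + s/2 + 21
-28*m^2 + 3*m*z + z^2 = (-4*m + z)*(7*m + z)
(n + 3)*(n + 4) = n^2 + 7*n + 12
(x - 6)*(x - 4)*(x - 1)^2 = x^4 - 12*x^3 + 45*x^2 - 58*x + 24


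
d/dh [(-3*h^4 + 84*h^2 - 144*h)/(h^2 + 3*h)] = 3*(-2*h^3 - 9*h^2 + 132)/(h^2 + 6*h + 9)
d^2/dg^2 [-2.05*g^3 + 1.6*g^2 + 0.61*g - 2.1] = 3.2 - 12.3*g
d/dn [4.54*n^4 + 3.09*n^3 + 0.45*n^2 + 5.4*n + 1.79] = 18.16*n^3 + 9.27*n^2 + 0.9*n + 5.4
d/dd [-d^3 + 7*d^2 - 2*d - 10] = -3*d^2 + 14*d - 2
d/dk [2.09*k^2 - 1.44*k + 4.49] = 4.18*k - 1.44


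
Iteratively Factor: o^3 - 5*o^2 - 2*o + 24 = (o - 3)*(o^2 - 2*o - 8) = (o - 4)*(o - 3)*(o + 2)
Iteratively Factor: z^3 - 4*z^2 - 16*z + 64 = (z + 4)*(z^2 - 8*z + 16) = (z - 4)*(z + 4)*(z - 4)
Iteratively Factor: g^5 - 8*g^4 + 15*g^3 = (g)*(g^4 - 8*g^3 + 15*g^2) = g*(g - 3)*(g^3 - 5*g^2) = g^2*(g - 3)*(g^2 - 5*g) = g^3*(g - 3)*(g - 5)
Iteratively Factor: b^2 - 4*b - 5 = (b - 5)*(b + 1)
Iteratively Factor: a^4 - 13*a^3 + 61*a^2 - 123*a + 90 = (a - 2)*(a^3 - 11*a^2 + 39*a - 45) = (a - 5)*(a - 2)*(a^2 - 6*a + 9) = (a - 5)*(a - 3)*(a - 2)*(a - 3)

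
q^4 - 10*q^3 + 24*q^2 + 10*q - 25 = (q - 5)^2*(q - 1)*(q + 1)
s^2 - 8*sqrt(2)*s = s*(s - 8*sqrt(2))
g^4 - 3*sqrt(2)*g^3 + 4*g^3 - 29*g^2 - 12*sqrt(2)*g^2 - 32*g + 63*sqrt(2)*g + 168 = (g - 3)*(g + 7)*(g - 4*sqrt(2))*(g + sqrt(2))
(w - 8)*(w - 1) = w^2 - 9*w + 8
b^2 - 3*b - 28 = (b - 7)*(b + 4)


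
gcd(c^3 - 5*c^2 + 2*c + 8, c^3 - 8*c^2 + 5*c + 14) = c^2 - c - 2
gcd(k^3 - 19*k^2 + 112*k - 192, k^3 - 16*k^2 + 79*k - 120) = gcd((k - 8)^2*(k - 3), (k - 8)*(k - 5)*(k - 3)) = k^2 - 11*k + 24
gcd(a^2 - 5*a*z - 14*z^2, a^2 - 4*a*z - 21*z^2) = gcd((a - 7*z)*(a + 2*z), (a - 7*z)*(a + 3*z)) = -a + 7*z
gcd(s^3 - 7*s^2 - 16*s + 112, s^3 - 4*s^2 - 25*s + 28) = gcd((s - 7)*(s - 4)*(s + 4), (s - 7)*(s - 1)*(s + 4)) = s^2 - 3*s - 28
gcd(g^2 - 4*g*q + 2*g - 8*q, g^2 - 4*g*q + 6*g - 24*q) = -g + 4*q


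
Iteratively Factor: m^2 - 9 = (m + 3)*(m - 3)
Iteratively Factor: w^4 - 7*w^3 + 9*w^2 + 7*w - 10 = (w - 5)*(w^3 - 2*w^2 - w + 2) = (w - 5)*(w + 1)*(w^2 - 3*w + 2) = (w - 5)*(w - 2)*(w + 1)*(w - 1)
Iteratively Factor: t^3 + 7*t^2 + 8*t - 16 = (t + 4)*(t^2 + 3*t - 4) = (t - 1)*(t + 4)*(t + 4)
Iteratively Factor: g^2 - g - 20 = (g - 5)*(g + 4)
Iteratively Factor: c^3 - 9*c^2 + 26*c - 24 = (c - 3)*(c^2 - 6*c + 8) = (c - 4)*(c - 3)*(c - 2)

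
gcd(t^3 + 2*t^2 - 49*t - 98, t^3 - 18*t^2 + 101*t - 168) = t - 7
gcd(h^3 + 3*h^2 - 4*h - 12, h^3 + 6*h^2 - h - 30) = h^2 + h - 6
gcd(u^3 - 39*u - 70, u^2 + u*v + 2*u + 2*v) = u + 2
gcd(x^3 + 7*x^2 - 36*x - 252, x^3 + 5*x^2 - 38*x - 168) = x^2 + x - 42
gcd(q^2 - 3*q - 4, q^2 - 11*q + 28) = q - 4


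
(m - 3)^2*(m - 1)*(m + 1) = m^4 - 6*m^3 + 8*m^2 + 6*m - 9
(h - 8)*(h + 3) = h^2 - 5*h - 24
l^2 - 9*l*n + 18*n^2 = (l - 6*n)*(l - 3*n)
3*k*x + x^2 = x*(3*k + x)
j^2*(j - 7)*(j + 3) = j^4 - 4*j^3 - 21*j^2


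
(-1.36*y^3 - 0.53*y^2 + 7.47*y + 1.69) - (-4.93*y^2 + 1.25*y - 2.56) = -1.36*y^3 + 4.4*y^2 + 6.22*y + 4.25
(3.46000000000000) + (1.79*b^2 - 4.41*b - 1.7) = 1.79*b^2 - 4.41*b + 1.76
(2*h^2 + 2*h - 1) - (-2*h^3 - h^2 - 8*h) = 2*h^3 + 3*h^2 + 10*h - 1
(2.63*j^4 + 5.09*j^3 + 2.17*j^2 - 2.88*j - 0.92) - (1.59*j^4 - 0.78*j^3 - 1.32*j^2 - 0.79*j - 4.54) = 1.04*j^4 + 5.87*j^3 + 3.49*j^2 - 2.09*j + 3.62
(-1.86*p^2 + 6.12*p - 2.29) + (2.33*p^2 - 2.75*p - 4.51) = 0.47*p^2 + 3.37*p - 6.8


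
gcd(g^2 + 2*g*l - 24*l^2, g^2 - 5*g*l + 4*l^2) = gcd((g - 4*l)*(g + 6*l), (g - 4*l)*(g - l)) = g - 4*l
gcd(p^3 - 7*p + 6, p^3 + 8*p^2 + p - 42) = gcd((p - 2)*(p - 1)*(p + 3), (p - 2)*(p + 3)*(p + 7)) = p^2 + p - 6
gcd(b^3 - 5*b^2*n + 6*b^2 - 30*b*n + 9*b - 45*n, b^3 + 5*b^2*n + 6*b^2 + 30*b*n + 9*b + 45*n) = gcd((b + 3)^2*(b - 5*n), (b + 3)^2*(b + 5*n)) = b^2 + 6*b + 9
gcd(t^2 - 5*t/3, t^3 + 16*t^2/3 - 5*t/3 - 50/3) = t - 5/3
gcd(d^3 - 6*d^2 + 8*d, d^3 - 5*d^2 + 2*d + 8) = d^2 - 6*d + 8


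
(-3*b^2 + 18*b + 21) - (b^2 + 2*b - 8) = -4*b^2 + 16*b + 29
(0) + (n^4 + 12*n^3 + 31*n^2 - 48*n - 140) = n^4 + 12*n^3 + 31*n^2 - 48*n - 140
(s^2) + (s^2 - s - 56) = 2*s^2 - s - 56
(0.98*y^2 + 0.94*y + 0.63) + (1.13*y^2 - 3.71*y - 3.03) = 2.11*y^2 - 2.77*y - 2.4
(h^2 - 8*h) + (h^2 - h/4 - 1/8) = 2*h^2 - 33*h/4 - 1/8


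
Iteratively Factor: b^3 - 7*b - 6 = (b + 2)*(b^2 - 2*b - 3) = (b - 3)*(b + 2)*(b + 1)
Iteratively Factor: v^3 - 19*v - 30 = (v - 5)*(v^2 + 5*v + 6) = (v - 5)*(v + 3)*(v + 2)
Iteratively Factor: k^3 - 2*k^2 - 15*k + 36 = (k + 4)*(k^2 - 6*k + 9) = (k - 3)*(k + 4)*(k - 3)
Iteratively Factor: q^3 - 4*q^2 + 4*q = (q)*(q^2 - 4*q + 4) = q*(q - 2)*(q - 2)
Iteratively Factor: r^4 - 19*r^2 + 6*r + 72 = (r + 2)*(r^3 - 2*r^2 - 15*r + 36) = (r - 3)*(r + 2)*(r^2 + r - 12) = (r - 3)^2*(r + 2)*(r + 4)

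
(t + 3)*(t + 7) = t^2 + 10*t + 21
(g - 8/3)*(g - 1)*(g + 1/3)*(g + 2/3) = g^4 - 8*g^3/3 - 7*g^2/9 + 50*g/27 + 16/27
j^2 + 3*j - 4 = (j - 1)*(j + 4)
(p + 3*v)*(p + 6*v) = p^2 + 9*p*v + 18*v^2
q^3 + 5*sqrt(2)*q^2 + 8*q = q*(q + sqrt(2))*(q + 4*sqrt(2))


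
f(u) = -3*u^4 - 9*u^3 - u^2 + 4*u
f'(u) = -12*u^3 - 27*u^2 - 2*u + 4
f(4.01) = -1356.08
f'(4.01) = -1211.96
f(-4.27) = -331.94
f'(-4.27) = 454.51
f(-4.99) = -786.64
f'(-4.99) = 832.70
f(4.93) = -2855.18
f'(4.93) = -2099.97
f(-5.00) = -795.00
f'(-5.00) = 839.00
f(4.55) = -2136.05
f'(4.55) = -1694.42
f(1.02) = -9.76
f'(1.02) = -38.87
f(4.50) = -2052.56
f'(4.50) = -1645.25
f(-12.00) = -46848.00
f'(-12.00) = 16876.00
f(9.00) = -26289.00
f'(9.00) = -10949.00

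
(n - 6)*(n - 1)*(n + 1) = n^3 - 6*n^2 - n + 6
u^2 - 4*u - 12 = (u - 6)*(u + 2)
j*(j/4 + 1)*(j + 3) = j^3/4 + 7*j^2/4 + 3*j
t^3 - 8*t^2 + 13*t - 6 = (t - 6)*(t - 1)^2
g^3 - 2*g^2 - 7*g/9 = g*(g - 7/3)*(g + 1/3)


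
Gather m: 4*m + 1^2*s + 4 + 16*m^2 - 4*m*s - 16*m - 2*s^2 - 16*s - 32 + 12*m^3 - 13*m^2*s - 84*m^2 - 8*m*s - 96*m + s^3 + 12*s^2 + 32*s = 12*m^3 + m^2*(-13*s - 68) + m*(-12*s - 108) + s^3 + 10*s^2 + 17*s - 28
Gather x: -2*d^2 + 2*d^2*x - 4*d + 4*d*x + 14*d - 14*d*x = -2*d^2 + 10*d + x*(2*d^2 - 10*d)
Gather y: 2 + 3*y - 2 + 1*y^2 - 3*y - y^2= 0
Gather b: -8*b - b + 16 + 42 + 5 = 63 - 9*b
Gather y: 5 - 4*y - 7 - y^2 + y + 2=-y^2 - 3*y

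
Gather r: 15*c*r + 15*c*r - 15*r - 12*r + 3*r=r*(30*c - 24)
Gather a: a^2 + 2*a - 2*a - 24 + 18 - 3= a^2 - 9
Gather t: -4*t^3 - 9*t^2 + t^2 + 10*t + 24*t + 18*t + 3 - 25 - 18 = -4*t^3 - 8*t^2 + 52*t - 40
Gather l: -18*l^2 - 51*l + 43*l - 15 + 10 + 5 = -18*l^2 - 8*l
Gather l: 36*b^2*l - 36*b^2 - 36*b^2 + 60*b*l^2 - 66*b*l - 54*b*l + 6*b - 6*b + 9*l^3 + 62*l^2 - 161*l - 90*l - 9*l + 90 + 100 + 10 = -72*b^2 + 9*l^3 + l^2*(60*b + 62) + l*(36*b^2 - 120*b - 260) + 200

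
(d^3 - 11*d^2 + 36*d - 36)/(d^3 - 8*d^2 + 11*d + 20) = (d^3 - 11*d^2 + 36*d - 36)/(d^3 - 8*d^2 + 11*d + 20)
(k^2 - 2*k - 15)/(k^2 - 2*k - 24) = (-k^2 + 2*k + 15)/(-k^2 + 2*k + 24)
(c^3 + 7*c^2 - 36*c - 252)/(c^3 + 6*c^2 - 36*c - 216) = (c + 7)/(c + 6)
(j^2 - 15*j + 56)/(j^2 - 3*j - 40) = (j - 7)/(j + 5)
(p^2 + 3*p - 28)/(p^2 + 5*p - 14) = (p - 4)/(p - 2)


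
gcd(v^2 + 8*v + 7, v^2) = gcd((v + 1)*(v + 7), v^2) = 1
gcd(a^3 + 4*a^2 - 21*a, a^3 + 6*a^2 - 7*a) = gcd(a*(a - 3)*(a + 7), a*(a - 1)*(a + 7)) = a^2 + 7*a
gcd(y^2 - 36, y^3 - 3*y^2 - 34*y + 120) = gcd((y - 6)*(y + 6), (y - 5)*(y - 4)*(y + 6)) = y + 6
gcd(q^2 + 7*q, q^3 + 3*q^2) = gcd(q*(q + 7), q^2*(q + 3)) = q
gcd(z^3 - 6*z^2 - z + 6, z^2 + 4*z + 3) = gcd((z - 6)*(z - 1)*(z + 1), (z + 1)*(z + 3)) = z + 1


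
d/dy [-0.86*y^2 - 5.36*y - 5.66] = -1.72*y - 5.36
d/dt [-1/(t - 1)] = (t - 1)^(-2)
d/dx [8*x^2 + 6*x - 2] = 16*x + 6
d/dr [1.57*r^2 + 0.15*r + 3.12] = 3.14*r + 0.15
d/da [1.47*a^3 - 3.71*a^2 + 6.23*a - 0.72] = 4.41*a^2 - 7.42*a + 6.23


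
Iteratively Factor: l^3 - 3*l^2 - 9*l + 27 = (l - 3)*(l^2 - 9) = (l - 3)^2*(l + 3)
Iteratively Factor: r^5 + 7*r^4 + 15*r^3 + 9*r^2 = (r)*(r^4 + 7*r^3 + 15*r^2 + 9*r) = r*(r + 1)*(r^3 + 6*r^2 + 9*r) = r*(r + 1)*(r + 3)*(r^2 + 3*r) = r^2*(r + 1)*(r + 3)*(r + 3)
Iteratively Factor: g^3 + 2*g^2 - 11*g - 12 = (g + 4)*(g^2 - 2*g - 3) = (g + 1)*(g + 4)*(g - 3)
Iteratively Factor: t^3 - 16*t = (t - 4)*(t^2 + 4*t) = (t - 4)*(t + 4)*(t)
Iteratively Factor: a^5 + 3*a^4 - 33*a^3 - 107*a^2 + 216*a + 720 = (a - 3)*(a^4 + 6*a^3 - 15*a^2 - 152*a - 240) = (a - 5)*(a - 3)*(a^3 + 11*a^2 + 40*a + 48) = (a - 5)*(a - 3)*(a + 4)*(a^2 + 7*a + 12) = (a - 5)*(a - 3)*(a + 4)^2*(a + 3)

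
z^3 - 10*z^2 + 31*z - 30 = (z - 5)*(z - 3)*(z - 2)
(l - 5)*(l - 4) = l^2 - 9*l + 20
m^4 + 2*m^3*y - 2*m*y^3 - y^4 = (m - y)*(m + y)^3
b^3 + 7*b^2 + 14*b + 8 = (b + 1)*(b + 2)*(b + 4)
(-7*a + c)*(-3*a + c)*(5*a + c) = 105*a^3 - 29*a^2*c - 5*a*c^2 + c^3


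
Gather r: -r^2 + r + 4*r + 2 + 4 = -r^2 + 5*r + 6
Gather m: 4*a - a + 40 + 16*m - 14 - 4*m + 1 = 3*a + 12*m + 27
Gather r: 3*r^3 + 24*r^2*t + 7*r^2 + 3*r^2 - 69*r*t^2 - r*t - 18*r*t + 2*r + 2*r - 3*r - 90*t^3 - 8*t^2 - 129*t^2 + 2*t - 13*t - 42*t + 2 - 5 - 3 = 3*r^3 + r^2*(24*t + 10) + r*(-69*t^2 - 19*t + 1) - 90*t^3 - 137*t^2 - 53*t - 6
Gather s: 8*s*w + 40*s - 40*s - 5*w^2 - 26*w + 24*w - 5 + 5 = 8*s*w - 5*w^2 - 2*w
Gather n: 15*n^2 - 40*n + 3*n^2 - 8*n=18*n^2 - 48*n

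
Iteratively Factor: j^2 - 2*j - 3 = (j - 3)*(j + 1)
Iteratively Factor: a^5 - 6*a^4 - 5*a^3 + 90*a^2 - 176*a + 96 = (a + 4)*(a^4 - 10*a^3 + 35*a^2 - 50*a + 24) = (a - 3)*(a + 4)*(a^3 - 7*a^2 + 14*a - 8) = (a - 4)*(a - 3)*(a + 4)*(a^2 - 3*a + 2) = (a - 4)*(a - 3)*(a - 2)*(a + 4)*(a - 1)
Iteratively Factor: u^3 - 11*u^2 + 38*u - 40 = (u - 5)*(u^2 - 6*u + 8) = (u - 5)*(u - 4)*(u - 2)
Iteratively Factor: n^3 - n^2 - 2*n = (n - 2)*(n^2 + n) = (n - 2)*(n + 1)*(n)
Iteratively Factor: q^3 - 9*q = (q)*(q^2 - 9) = q*(q - 3)*(q + 3)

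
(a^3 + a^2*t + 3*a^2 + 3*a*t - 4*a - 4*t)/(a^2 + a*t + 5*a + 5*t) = (a^2 + 3*a - 4)/(a + 5)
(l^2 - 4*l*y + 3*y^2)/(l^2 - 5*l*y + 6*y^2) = (-l + y)/(-l + 2*y)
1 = 1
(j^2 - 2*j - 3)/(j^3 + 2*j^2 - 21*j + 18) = (j + 1)/(j^2 + 5*j - 6)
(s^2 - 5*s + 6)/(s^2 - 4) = (s - 3)/(s + 2)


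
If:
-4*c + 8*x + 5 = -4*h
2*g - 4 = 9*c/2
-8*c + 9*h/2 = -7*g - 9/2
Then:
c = 36*x/49 - 103/98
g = 81*x/49 - 143/392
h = -62*x/49 - 451/196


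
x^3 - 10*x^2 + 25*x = x*(x - 5)^2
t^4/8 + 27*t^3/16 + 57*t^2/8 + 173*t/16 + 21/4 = (t/4 + 1)*(t/2 + 1/2)*(t + 3/2)*(t + 7)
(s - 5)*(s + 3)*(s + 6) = s^3 + 4*s^2 - 27*s - 90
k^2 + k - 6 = (k - 2)*(k + 3)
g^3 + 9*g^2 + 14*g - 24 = (g - 1)*(g + 4)*(g + 6)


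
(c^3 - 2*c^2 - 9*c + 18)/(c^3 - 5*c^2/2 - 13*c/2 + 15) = 2*(c + 3)/(2*c + 5)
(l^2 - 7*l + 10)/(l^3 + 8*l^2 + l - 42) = (l - 5)/(l^2 + 10*l + 21)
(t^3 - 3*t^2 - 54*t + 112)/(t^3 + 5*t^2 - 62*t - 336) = (t - 2)/(t + 6)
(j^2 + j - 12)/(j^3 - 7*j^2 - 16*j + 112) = (j - 3)/(j^2 - 11*j + 28)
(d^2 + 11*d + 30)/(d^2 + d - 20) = (d + 6)/(d - 4)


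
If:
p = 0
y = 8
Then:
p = 0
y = 8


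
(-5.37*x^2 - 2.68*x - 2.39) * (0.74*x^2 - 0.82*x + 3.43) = -3.9738*x^4 + 2.4202*x^3 - 17.9901*x^2 - 7.2326*x - 8.1977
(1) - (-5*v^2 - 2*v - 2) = 5*v^2 + 2*v + 3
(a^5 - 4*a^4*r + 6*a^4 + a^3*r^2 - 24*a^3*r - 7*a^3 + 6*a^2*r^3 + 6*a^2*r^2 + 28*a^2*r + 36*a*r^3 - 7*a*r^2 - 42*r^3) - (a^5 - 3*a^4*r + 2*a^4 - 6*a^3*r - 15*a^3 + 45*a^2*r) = -a^4*r + 4*a^4 + a^3*r^2 - 18*a^3*r + 8*a^3 + 6*a^2*r^3 + 6*a^2*r^2 - 17*a^2*r + 36*a*r^3 - 7*a*r^2 - 42*r^3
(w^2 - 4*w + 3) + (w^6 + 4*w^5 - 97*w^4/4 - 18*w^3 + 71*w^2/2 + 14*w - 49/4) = w^6 + 4*w^5 - 97*w^4/4 - 18*w^3 + 73*w^2/2 + 10*w - 37/4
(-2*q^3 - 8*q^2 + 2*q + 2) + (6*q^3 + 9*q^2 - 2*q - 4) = 4*q^3 + q^2 - 2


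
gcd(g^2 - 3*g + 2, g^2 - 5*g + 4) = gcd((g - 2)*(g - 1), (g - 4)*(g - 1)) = g - 1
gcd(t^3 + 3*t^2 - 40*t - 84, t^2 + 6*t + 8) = t + 2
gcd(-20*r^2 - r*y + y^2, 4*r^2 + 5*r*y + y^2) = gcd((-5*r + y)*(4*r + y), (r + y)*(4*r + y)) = 4*r + y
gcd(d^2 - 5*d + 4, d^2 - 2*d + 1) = d - 1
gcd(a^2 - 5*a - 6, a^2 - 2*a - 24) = a - 6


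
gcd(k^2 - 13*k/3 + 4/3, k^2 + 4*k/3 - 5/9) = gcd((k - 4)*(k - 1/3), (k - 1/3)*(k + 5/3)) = k - 1/3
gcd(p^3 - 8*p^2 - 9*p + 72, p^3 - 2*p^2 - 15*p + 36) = p - 3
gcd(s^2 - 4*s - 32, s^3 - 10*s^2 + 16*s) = s - 8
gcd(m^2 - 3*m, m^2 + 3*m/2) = m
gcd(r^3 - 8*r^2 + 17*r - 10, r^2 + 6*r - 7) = r - 1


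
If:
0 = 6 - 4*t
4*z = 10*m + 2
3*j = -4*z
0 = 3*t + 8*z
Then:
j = 3/4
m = -17/40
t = 3/2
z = -9/16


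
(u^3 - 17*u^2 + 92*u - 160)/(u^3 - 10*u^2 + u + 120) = (u - 4)/(u + 3)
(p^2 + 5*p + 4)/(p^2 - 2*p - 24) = (p + 1)/(p - 6)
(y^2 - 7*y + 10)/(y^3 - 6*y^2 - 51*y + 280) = (y - 2)/(y^2 - y - 56)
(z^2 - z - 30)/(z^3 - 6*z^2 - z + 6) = (z + 5)/(z^2 - 1)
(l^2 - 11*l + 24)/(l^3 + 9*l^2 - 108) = (l - 8)/(l^2 + 12*l + 36)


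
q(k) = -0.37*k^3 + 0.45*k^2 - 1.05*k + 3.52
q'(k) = -1.11*k^2 + 0.9*k - 1.05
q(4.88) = -33.89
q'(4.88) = -23.09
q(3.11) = -6.52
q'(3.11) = -8.99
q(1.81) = 0.90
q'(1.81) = -3.06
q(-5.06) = 68.29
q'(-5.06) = -34.02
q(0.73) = 2.85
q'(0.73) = -0.98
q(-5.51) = 84.86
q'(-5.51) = -39.71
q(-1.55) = 7.61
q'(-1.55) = -5.11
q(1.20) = 2.27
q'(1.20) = -1.57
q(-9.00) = 319.15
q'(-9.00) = -99.06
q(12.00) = -583.64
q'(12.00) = -150.09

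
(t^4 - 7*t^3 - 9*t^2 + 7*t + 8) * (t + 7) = t^5 - 58*t^3 - 56*t^2 + 57*t + 56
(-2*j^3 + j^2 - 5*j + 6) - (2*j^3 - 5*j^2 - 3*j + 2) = -4*j^3 + 6*j^2 - 2*j + 4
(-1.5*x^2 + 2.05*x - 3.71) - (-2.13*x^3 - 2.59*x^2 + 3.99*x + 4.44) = 2.13*x^3 + 1.09*x^2 - 1.94*x - 8.15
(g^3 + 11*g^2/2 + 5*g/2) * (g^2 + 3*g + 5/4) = g^5 + 17*g^4/2 + 81*g^3/4 + 115*g^2/8 + 25*g/8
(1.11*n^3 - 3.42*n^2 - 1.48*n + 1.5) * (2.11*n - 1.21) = 2.3421*n^4 - 8.5593*n^3 + 1.0154*n^2 + 4.9558*n - 1.815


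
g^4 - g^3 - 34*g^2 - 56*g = g*(g - 7)*(g + 2)*(g + 4)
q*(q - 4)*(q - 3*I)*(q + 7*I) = q^4 - 4*q^3 + 4*I*q^3 + 21*q^2 - 16*I*q^2 - 84*q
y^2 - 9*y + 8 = (y - 8)*(y - 1)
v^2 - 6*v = v*(v - 6)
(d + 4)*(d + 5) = d^2 + 9*d + 20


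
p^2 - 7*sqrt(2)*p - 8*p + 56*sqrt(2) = (p - 8)*(p - 7*sqrt(2))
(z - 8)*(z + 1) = z^2 - 7*z - 8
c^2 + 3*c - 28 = (c - 4)*(c + 7)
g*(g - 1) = g^2 - g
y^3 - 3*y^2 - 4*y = y*(y - 4)*(y + 1)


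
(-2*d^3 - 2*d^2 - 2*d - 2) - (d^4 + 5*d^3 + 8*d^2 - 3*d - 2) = -d^4 - 7*d^3 - 10*d^2 + d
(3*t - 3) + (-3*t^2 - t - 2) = -3*t^2 + 2*t - 5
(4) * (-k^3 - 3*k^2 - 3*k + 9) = -4*k^3 - 12*k^2 - 12*k + 36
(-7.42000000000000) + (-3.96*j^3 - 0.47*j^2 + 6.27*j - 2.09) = -3.96*j^3 - 0.47*j^2 + 6.27*j - 9.51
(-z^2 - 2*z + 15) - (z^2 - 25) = -2*z^2 - 2*z + 40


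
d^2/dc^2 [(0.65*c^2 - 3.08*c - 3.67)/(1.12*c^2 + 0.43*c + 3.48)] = (-8.88178419700125e-16*c^4 - 8.35318400000001*c^3 - 42.822528*c^2 + 61.422816*c + 52.212562)/(1.404928*c^6 + 1.618176*c^5 + 13.7172*c^4 + 10.135315*c^3 + 42.6213*c^2 + 15.622416*c + 42.144192)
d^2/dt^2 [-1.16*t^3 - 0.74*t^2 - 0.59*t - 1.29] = -6.96*t - 1.48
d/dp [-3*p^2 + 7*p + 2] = 7 - 6*p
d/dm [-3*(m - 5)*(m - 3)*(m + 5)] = -9*m^2 + 18*m + 75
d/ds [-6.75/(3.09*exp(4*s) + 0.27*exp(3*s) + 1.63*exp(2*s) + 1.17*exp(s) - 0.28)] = (83.43*exp(3*s) + 5.4675*exp(2*s) + 22.005*exp(s) + 7.8975)*exp(s)/(3.09*exp(4*s) + 0.27*exp(3*s) + 1.63*exp(2*s) + 1.17*exp(s) - 0.28)^2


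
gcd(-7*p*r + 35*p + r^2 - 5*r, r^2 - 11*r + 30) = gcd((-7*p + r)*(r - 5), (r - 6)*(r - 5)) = r - 5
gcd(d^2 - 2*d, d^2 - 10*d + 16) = d - 2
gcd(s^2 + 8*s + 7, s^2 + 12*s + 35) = s + 7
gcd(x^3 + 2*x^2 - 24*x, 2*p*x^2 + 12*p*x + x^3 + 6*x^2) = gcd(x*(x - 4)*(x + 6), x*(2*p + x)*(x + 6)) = x^2 + 6*x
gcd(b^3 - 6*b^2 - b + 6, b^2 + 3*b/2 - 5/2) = b - 1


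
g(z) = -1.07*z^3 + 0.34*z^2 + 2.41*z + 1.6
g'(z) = -3.21*z^2 + 0.68*z + 2.41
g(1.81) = 0.73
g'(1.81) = -6.88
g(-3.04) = 27.48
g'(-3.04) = -29.32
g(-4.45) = 91.90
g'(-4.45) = -64.18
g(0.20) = 2.09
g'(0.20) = 2.42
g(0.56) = 2.87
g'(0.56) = 1.78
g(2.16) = -2.39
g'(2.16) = -11.10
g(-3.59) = 46.84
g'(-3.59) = -41.40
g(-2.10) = 7.95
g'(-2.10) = -13.17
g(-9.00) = 787.48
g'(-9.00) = -263.72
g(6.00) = -202.82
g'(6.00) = -109.07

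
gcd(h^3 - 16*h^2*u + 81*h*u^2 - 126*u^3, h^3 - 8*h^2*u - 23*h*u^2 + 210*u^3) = h^2 - 13*h*u + 42*u^2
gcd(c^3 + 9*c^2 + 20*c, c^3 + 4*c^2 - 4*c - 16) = c + 4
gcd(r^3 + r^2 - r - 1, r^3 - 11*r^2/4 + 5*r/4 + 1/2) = r - 1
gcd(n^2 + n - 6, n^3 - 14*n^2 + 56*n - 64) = n - 2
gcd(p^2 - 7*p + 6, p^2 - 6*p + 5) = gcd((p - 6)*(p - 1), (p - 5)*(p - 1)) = p - 1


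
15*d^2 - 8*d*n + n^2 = (-5*d + n)*(-3*d + n)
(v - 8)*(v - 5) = v^2 - 13*v + 40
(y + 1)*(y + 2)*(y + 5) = y^3 + 8*y^2 + 17*y + 10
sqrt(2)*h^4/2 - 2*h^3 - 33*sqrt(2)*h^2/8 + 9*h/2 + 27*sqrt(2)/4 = (h - 3/2)*(h + 3/2)*(h - 3*sqrt(2))*(sqrt(2)*h/2 + 1)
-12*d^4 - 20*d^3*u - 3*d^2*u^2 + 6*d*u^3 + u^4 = (-2*d + u)*(d + u)^2*(6*d + u)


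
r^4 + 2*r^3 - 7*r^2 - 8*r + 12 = (r - 2)*(r - 1)*(r + 2)*(r + 3)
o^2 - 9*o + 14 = (o - 7)*(o - 2)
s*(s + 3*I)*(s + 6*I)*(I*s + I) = I*s^4 - 9*s^3 + I*s^3 - 9*s^2 - 18*I*s^2 - 18*I*s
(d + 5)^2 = d^2 + 10*d + 25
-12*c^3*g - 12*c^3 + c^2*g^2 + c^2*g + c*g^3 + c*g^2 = (-3*c + g)*(4*c + g)*(c*g + c)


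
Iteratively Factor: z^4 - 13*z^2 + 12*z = (z + 4)*(z^3 - 4*z^2 + 3*z) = (z - 3)*(z + 4)*(z^2 - z) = z*(z - 3)*(z + 4)*(z - 1)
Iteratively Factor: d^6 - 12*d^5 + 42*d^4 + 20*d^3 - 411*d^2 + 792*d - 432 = (d - 3)*(d^5 - 9*d^4 + 15*d^3 + 65*d^2 - 216*d + 144) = (d - 4)*(d - 3)*(d^4 - 5*d^3 - 5*d^2 + 45*d - 36) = (d - 4)*(d - 3)*(d - 1)*(d^3 - 4*d^2 - 9*d + 36) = (d - 4)*(d - 3)*(d - 1)*(d + 3)*(d^2 - 7*d + 12) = (d - 4)^2*(d - 3)*(d - 1)*(d + 3)*(d - 3)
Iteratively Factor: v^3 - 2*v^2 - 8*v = (v)*(v^2 - 2*v - 8) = v*(v + 2)*(v - 4)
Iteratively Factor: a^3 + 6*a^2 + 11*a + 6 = (a + 2)*(a^2 + 4*a + 3) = (a + 2)*(a + 3)*(a + 1)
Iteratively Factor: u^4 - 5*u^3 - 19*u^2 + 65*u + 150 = (u + 2)*(u^3 - 7*u^2 - 5*u + 75) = (u + 2)*(u + 3)*(u^2 - 10*u + 25) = (u - 5)*(u + 2)*(u + 3)*(u - 5)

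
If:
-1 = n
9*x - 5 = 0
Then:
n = -1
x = 5/9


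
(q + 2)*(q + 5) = q^2 + 7*q + 10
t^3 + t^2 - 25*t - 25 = (t - 5)*(t + 1)*(t + 5)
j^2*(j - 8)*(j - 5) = j^4 - 13*j^3 + 40*j^2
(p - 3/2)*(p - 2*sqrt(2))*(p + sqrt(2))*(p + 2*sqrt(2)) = p^4 - 3*p^3/2 + sqrt(2)*p^3 - 8*p^2 - 3*sqrt(2)*p^2/2 - 8*sqrt(2)*p + 12*p + 12*sqrt(2)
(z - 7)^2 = z^2 - 14*z + 49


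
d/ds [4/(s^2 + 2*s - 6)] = 8*(-s - 1)/(s^2 + 2*s - 6)^2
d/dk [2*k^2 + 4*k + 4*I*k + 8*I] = 4*k + 4 + 4*I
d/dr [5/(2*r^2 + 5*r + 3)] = 5*(-4*r - 5)/(2*r^2 + 5*r + 3)^2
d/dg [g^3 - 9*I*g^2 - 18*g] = 3*g^2 - 18*I*g - 18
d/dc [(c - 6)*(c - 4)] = 2*c - 10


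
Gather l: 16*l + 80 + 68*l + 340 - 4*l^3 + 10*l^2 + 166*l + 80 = -4*l^3 + 10*l^2 + 250*l + 500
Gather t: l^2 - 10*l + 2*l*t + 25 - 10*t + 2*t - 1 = l^2 - 10*l + t*(2*l - 8) + 24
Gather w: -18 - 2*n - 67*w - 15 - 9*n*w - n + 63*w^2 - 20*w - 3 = -3*n + 63*w^2 + w*(-9*n - 87) - 36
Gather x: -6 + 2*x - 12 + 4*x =6*x - 18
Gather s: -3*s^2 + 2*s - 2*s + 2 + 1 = 3 - 3*s^2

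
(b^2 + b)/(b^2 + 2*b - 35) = b*(b + 1)/(b^2 + 2*b - 35)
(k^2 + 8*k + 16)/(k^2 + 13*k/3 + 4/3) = 3*(k + 4)/(3*k + 1)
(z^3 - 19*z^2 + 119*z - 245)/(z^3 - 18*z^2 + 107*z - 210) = (z - 7)/(z - 6)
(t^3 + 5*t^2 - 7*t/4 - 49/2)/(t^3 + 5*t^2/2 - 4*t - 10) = (4*t^2 + 28*t + 49)/(2*(2*t^2 + 9*t + 10))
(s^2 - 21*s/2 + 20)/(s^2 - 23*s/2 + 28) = (2*s - 5)/(2*s - 7)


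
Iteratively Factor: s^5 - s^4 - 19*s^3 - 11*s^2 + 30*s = (s - 5)*(s^4 + 4*s^3 + s^2 - 6*s) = s*(s - 5)*(s^3 + 4*s^2 + s - 6) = s*(s - 5)*(s + 3)*(s^2 + s - 2) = s*(s - 5)*(s + 2)*(s + 3)*(s - 1)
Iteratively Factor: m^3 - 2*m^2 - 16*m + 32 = (m - 4)*(m^2 + 2*m - 8) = (m - 4)*(m - 2)*(m + 4)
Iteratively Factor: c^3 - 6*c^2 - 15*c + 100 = (c - 5)*(c^2 - c - 20) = (c - 5)*(c + 4)*(c - 5)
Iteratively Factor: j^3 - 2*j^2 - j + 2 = (j - 1)*(j^2 - j - 2) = (j - 2)*(j - 1)*(j + 1)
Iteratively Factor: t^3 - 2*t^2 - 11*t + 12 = (t - 1)*(t^2 - t - 12) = (t - 4)*(t - 1)*(t + 3)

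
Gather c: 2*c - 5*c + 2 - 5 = -3*c - 3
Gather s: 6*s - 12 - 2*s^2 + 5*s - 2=-2*s^2 + 11*s - 14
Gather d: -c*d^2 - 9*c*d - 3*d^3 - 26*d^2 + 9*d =-3*d^3 + d^2*(-c - 26) + d*(9 - 9*c)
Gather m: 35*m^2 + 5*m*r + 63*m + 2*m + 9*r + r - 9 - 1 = 35*m^2 + m*(5*r + 65) + 10*r - 10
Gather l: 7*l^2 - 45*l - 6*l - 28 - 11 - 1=7*l^2 - 51*l - 40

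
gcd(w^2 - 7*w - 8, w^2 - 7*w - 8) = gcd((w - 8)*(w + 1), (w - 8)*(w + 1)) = w^2 - 7*w - 8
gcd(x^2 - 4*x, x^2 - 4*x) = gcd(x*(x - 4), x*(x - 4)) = x^2 - 4*x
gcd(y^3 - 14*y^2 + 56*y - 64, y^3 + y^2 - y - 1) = 1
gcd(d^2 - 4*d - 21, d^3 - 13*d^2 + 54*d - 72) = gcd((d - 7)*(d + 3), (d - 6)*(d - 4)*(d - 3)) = 1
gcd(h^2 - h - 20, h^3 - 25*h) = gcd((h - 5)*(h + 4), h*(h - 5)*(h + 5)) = h - 5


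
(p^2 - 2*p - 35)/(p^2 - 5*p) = (p^2 - 2*p - 35)/(p*(p - 5))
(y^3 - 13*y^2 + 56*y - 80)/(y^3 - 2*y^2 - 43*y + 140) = (y - 4)/(y + 7)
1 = 1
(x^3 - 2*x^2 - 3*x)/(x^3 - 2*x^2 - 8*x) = (-x^2 + 2*x + 3)/(-x^2 + 2*x + 8)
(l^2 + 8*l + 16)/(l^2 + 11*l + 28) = (l + 4)/(l + 7)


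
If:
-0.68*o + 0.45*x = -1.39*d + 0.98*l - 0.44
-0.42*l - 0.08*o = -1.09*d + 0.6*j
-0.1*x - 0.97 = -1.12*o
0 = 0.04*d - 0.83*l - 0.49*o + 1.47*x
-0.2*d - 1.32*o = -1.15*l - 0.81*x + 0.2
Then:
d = 0.46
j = 0.15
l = 0.80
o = 0.93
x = 0.75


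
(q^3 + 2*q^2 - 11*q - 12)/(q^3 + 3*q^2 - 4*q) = (q^2 - 2*q - 3)/(q*(q - 1))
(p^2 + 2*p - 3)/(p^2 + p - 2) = (p + 3)/(p + 2)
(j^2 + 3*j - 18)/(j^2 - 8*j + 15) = (j + 6)/(j - 5)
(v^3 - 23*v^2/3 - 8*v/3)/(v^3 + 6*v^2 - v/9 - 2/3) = 3*v*(v - 8)/(3*v^2 + 17*v - 6)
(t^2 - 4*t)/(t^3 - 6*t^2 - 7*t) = (4 - t)/(-t^2 + 6*t + 7)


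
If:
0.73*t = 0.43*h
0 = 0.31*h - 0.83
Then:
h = 2.68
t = 1.58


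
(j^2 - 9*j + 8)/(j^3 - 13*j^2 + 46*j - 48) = (j - 1)/(j^2 - 5*j + 6)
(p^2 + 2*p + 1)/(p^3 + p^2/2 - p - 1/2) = 2*(p + 1)/(2*p^2 - p - 1)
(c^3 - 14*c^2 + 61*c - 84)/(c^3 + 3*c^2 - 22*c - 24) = (c^2 - 10*c + 21)/(c^2 + 7*c + 6)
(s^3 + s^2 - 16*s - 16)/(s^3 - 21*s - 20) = (s - 4)/(s - 5)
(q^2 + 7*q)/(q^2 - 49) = q/(q - 7)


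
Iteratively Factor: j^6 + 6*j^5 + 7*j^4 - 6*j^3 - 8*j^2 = (j + 4)*(j^5 + 2*j^4 - j^3 - 2*j^2) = j*(j + 4)*(j^4 + 2*j^3 - j^2 - 2*j) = j*(j + 1)*(j + 4)*(j^3 + j^2 - 2*j) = j*(j + 1)*(j + 2)*(j + 4)*(j^2 - j) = j^2*(j + 1)*(j + 2)*(j + 4)*(j - 1)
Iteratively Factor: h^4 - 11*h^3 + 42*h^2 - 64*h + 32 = (h - 1)*(h^3 - 10*h^2 + 32*h - 32) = (h - 4)*(h - 1)*(h^2 - 6*h + 8) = (h - 4)*(h - 2)*(h - 1)*(h - 4)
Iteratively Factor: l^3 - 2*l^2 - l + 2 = (l + 1)*(l^2 - 3*l + 2) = (l - 2)*(l + 1)*(l - 1)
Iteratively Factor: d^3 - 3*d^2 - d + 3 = (d + 1)*(d^2 - 4*d + 3) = (d - 1)*(d + 1)*(d - 3)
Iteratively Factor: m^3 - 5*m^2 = (m - 5)*(m^2) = m*(m - 5)*(m)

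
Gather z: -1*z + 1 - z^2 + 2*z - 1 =-z^2 + z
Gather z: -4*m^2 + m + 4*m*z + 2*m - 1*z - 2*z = -4*m^2 + 3*m + z*(4*m - 3)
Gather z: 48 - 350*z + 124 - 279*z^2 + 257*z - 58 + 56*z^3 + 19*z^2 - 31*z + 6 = 56*z^3 - 260*z^2 - 124*z + 120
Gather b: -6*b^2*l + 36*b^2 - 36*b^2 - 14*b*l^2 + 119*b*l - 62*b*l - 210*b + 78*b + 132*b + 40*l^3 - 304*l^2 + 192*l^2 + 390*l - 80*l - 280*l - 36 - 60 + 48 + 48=-6*b^2*l + b*(-14*l^2 + 57*l) + 40*l^3 - 112*l^2 + 30*l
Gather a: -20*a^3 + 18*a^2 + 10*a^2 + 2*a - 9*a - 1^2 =-20*a^3 + 28*a^2 - 7*a - 1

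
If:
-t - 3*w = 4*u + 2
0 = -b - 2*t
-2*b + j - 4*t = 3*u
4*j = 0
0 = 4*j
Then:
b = 6*w + 4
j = 0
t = -3*w - 2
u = 0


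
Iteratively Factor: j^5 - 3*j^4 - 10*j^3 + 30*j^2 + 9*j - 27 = (j - 3)*(j^4 - 10*j^2 + 9) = (j - 3)*(j + 1)*(j^3 - j^2 - 9*j + 9) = (j - 3)*(j + 1)*(j + 3)*(j^2 - 4*j + 3) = (j - 3)^2*(j + 1)*(j + 3)*(j - 1)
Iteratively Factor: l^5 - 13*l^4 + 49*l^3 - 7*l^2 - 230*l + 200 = (l - 5)*(l^4 - 8*l^3 + 9*l^2 + 38*l - 40) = (l - 5)*(l - 1)*(l^3 - 7*l^2 + 2*l + 40) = (l - 5)*(l - 4)*(l - 1)*(l^2 - 3*l - 10) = (l - 5)*(l - 4)*(l - 1)*(l + 2)*(l - 5)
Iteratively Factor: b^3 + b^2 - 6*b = (b)*(b^2 + b - 6) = b*(b + 3)*(b - 2)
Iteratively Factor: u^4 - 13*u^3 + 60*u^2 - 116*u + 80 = (u - 2)*(u^3 - 11*u^2 + 38*u - 40) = (u - 4)*(u - 2)*(u^2 - 7*u + 10) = (u - 4)*(u - 2)^2*(u - 5)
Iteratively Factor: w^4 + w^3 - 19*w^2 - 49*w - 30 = (w + 2)*(w^3 - w^2 - 17*w - 15) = (w + 1)*(w + 2)*(w^2 - 2*w - 15) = (w - 5)*(w + 1)*(w + 2)*(w + 3)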